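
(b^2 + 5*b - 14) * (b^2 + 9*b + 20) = b^4 + 14*b^3 + 51*b^2 - 26*b - 280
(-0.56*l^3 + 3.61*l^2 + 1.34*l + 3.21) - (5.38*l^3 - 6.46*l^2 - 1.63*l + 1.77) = -5.94*l^3 + 10.07*l^2 + 2.97*l + 1.44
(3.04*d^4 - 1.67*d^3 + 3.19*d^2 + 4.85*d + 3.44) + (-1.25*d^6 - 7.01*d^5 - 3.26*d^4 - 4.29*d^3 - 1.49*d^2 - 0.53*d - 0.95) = -1.25*d^6 - 7.01*d^5 - 0.22*d^4 - 5.96*d^3 + 1.7*d^2 + 4.32*d + 2.49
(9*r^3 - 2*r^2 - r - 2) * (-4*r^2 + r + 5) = -36*r^5 + 17*r^4 + 47*r^3 - 3*r^2 - 7*r - 10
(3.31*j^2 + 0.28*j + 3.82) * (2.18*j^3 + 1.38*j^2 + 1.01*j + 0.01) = 7.2158*j^5 + 5.1782*j^4 + 12.0571*j^3 + 5.5875*j^2 + 3.861*j + 0.0382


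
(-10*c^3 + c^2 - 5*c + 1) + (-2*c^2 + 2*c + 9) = -10*c^3 - c^2 - 3*c + 10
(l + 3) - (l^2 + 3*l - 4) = -l^2 - 2*l + 7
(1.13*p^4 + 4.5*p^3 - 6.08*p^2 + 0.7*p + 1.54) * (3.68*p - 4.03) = 4.1584*p^5 + 12.0061*p^4 - 40.5094*p^3 + 27.0784*p^2 + 2.8462*p - 6.2062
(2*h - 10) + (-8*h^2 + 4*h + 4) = -8*h^2 + 6*h - 6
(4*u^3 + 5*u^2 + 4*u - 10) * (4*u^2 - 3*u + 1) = 16*u^5 + 8*u^4 + 5*u^3 - 47*u^2 + 34*u - 10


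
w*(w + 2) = w^2 + 2*w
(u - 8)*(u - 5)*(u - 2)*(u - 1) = u^4 - 16*u^3 + 81*u^2 - 146*u + 80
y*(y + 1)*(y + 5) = y^3 + 6*y^2 + 5*y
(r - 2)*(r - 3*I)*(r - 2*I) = r^3 - 2*r^2 - 5*I*r^2 - 6*r + 10*I*r + 12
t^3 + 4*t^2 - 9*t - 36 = (t - 3)*(t + 3)*(t + 4)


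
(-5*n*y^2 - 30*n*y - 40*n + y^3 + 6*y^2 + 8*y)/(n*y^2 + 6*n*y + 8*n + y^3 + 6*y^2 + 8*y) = (-5*n + y)/(n + y)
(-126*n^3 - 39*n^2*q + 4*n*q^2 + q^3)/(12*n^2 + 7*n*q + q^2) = (-42*n^2 + n*q + q^2)/(4*n + q)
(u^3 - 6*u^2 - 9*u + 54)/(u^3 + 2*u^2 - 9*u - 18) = (u - 6)/(u + 2)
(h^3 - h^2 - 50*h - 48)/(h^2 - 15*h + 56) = (h^2 + 7*h + 6)/(h - 7)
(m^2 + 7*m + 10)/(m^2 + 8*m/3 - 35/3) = 3*(m + 2)/(3*m - 7)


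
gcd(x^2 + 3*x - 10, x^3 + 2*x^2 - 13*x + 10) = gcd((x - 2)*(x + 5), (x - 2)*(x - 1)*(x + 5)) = x^2 + 3*x - 10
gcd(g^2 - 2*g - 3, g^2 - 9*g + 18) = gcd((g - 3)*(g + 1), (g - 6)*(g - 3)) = g - 3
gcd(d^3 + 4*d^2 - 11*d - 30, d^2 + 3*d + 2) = d + 2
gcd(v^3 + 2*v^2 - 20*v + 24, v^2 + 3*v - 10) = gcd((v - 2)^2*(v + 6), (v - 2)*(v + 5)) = v - 2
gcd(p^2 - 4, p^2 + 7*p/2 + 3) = p + 2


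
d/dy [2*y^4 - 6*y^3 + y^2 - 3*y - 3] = 8*y^3 - 18*y^2 + 2*y - 3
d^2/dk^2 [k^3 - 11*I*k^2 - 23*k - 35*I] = 6*k - 22*I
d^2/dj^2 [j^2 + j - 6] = 2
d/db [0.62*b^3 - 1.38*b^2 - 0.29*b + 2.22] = 1.86*b^2 - 2.76*b - 0.29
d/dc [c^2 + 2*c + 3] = 2*c + 2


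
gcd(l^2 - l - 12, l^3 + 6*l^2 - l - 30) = l + 3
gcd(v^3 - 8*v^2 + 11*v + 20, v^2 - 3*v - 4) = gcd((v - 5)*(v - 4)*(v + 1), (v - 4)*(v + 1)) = v^2 - 3*v - 4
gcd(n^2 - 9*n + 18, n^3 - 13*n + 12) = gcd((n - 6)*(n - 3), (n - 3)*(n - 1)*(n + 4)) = n - 3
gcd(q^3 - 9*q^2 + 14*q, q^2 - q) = q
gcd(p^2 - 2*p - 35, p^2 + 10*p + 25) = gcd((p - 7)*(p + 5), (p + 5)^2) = p + 5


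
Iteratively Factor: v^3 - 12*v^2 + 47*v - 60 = (v - 3)*(v^2 - 9*v + 20) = (v - 5)*(v - 3)*(v - 4)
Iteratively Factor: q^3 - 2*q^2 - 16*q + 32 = (q - 4)*(q^2 + 2*q - 8) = (q - 4)*(q - 2)*(q + 4)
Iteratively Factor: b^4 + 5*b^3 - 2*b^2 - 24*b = (b)*(b^3 + 5*b^2 - 2*b - 24) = b*(b + 4)*(b^2 + b - 6) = b*(b - 2)*(b + 4)*(b + 3)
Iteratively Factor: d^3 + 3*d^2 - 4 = (d - 1)*(d^2 + 4*d + 4) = (d - 1)*(d + 2)*(d + 2)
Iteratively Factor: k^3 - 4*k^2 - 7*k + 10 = (k - 1)*(k^2 - 3*k - 10) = (k - 1)*(k + 2)*(k - 5)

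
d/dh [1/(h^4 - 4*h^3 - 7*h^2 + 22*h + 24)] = 2*(-2*h^3 + 6*h^2 + 7*h - 11)/(h^4 - 4*h^3 - 7*h^2 + 22*h + 24)^2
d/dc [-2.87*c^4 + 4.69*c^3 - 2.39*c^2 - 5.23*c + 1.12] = -11.48*c^3 + 14.07*c^2 - 4.78*c - 5.23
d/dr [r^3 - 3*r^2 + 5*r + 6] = 3*r^2 - 6*r + 5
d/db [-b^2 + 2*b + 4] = 2 - 2*b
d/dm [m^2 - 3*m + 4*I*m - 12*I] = 2*m - 3 + 4*I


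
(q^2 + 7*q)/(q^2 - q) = (q + 7)/(q - 1)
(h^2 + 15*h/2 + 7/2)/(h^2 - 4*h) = (2*h^2 + 15*h + 7)/(2*h*(h - 4))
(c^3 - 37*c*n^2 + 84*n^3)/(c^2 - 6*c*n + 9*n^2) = (c^2 + 3*c*n - 28*n^2)/(c - 3*n)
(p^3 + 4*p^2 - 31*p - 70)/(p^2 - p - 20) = (p^2 + 9*p + 14)/(p + 4)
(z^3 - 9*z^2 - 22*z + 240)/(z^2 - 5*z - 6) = (z^2 - 3*z - 40)/(z + 1)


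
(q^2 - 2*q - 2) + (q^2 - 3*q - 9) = 2*q^2 - 5*q - 11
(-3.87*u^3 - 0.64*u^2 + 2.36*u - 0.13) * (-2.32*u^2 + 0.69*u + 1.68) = 8.9784*u^5 - 1.1855*u^4 - 12.4184*u^3 + 0.8548*u^2 + 3.8751*u - 0.2184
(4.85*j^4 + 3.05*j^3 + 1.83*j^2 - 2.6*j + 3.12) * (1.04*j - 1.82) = 5.044*j^5 - 5.655*j^4 - 3.6478*j^3 - 6.0346*j^2 + 7.9768*j - 5.6784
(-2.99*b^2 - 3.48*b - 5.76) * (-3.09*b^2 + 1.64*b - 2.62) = 9.2391*b^4 + 5.8496*b^3 + 19.925*b^2 - 0.328799999999999*b + 15.0912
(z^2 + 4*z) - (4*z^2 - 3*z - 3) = -3*z^2 + 7*z + 3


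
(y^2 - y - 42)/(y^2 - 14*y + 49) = (y + 6)/(y - 7)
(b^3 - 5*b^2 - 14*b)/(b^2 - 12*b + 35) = b*(b + 2)/(b - 5)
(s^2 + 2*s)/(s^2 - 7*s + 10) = s*(s + 2)/(s^2 - 7*s + 10)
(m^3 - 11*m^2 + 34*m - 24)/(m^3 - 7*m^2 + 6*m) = (m - 4)/m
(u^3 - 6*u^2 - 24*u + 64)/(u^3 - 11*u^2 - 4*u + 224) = (u - 2)/(u - 7)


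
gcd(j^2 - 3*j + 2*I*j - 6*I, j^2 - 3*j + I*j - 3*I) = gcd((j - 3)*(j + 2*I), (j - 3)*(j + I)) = j - 3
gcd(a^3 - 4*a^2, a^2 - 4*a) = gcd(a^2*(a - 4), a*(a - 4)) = a^2 - 4*a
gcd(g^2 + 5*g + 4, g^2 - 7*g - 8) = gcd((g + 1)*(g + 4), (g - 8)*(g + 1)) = g + 1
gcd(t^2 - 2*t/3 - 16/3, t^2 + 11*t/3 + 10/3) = t + 2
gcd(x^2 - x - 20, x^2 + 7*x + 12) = x + 4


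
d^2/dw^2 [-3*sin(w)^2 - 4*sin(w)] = 4*sin(w) - 6*cos(2*w)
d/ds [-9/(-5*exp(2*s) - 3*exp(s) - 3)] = (-90*exp(s) - 27)*exp(s)/(5*exp(2*s) + 3*exp(s) + 3)^2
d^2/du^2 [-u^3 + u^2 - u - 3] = 2 - 6*u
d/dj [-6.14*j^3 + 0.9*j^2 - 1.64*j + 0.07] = -18.42*j^2 + 1.8*j - 1.64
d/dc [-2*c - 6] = -2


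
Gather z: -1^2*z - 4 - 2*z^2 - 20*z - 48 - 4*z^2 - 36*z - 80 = -6*z^2 - 57*z - 132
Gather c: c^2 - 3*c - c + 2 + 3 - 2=c^2 - 4*c + 3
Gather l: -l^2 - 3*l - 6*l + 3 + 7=-l^2 - 9*l + 10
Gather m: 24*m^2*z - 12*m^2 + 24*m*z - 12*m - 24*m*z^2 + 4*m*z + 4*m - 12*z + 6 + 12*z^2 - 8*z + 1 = m^2*(24*z - 12) + m*(-24*z^2 + 28*z - 8) + 12*z^2 - 20*z + 7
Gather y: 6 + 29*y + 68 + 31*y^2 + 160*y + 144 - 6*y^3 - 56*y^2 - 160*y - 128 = -6*y^3 - 25*y^2 + 29*y + 90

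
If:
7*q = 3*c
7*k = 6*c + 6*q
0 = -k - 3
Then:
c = -49/20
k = -3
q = -21/20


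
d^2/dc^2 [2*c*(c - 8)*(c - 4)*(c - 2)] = 24*c^2 - 168*c + 224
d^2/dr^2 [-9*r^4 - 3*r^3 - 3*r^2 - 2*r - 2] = -108*r^2 - 18*r - 6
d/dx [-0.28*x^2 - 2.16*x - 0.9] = -0.56*x - 2.16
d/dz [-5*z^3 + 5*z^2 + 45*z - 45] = -15*z^2 + 10*z + 45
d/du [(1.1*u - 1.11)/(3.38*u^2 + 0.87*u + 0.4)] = (-3.718*u^2 + 7.5036*u + 1.4057)/(11.4244*u^4 + 5.8812*u^3 + 3.4609*u^2 + 0.696*u + 0.16)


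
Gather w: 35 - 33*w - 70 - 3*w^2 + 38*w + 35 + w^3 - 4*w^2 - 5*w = w^3 - 7*w^2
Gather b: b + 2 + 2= b + 4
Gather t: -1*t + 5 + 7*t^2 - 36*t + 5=7*t^2 - 37*t + 10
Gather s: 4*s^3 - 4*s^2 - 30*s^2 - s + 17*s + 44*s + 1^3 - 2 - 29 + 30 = 4*s^3 - 34*s^2 + 60*s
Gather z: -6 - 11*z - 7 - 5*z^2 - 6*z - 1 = -5*z^2 - 17*z - 14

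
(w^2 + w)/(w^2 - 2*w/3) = 3*(w + 1)/(3*w - 2)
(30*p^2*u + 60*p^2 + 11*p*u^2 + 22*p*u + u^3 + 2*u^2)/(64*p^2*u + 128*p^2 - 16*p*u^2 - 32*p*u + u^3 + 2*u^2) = (30*p^2 + 11*p*u + u^2)/(64*p^2 - 16*p*u + u^2)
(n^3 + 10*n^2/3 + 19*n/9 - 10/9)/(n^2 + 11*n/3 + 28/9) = (9*n^3 + 30*n^2 + 19*n - 10)/(9*n^2 + 33*n + 28)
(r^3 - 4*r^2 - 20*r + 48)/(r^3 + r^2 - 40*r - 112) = (r^2 - 8*r + 12)/(r^2 - 3*r - 28)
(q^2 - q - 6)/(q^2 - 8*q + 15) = (q + 2)/(q - 5)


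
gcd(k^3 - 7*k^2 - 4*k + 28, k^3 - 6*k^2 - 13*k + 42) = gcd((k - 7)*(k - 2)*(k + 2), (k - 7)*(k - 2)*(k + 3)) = k^2 - 9*k + 14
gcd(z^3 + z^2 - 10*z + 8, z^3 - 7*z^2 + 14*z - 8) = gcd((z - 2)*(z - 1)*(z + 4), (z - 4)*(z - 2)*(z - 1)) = z^2 - 3*z + 2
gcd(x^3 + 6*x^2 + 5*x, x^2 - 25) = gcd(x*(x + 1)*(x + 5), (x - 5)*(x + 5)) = x + 5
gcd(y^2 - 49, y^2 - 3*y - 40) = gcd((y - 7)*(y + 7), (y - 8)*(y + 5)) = 1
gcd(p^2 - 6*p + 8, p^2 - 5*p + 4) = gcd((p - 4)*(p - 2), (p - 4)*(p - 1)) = p - 4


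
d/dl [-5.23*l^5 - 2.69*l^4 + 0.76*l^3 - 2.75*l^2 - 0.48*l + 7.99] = -26.15*l^4 - 10.76*l^3 + 2.28*l^2 - 5.5*l - 0.48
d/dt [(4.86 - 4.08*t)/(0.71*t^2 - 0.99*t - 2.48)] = (2.8968*t^2 - 6.9012*t + 14.9298)/(0.5041*t^4 - 1.4058*t^3 - 2.5415*t^2 + 4.9104*t + 6.1504)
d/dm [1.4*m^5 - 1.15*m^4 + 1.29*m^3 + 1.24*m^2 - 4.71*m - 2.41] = 7.0*m^4 - 4.6*m^3 + 3.87*m^2 + 2.48*m - 4.71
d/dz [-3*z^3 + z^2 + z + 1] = -9*z^2 + 2*z + 1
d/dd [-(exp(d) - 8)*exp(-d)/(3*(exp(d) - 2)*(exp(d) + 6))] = 2*(exp(3*d) - 10*exp(2*d) - 32*exp(d) + 48)*exp(-d)/(3*(exp(4*d) + 8*exp(3*d) - 8*exp(2*d) - 96*exp(d) + 144))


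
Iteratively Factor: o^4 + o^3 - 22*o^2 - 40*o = (o)*(o^3 + o^2 - 22*o - 40) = o*(o + 4)*(o^2 - 3*o - 10) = o*(o + 2)*(o + 4)*(o - 5)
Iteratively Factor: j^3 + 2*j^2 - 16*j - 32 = (j + 2)*(j^2 - 16) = (j - 4)*(j + 2)*(j + 4)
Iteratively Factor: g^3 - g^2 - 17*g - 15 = (g - 5)*(g^2 + 4*g + 3) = (g - 5)*(g + 1)*(g + 3)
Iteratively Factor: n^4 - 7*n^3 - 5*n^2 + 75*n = (n)*(n^3 - 7*n^2 - 5*n + 75) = n*(n + 3)*(n^2 - 10*n + 25) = n*(n - 5)*(n + 3)*(n - 5)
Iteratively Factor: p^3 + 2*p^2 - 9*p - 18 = (p + 3)*(p^2 - p - 6) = (p + 2)*(p + 3)*(p - 3)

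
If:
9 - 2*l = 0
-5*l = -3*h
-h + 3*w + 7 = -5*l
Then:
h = 15/2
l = 9/2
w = -22/3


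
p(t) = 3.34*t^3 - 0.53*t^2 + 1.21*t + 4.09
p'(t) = 10.02*t^2 - 1.06*t + 1.21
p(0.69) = 5.77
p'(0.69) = 5.25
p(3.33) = 125.58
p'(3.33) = 108.79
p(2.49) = 55.38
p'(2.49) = 60.70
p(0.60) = 5.35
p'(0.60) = 4.18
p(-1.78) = -18.58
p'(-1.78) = 34.84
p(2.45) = 52.99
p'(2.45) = 58.76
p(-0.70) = 1.84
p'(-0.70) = 6.86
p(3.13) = 105.10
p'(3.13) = 96.06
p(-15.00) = -11405.81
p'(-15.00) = 2271.61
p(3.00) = 93.13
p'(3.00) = 88.21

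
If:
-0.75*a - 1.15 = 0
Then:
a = -1.53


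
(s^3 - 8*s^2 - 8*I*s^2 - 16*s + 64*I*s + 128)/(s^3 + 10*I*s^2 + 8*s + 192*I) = (s^2 - 4*s*(2 + I) + 32*I)/(s^2 + 14*I*s - 48)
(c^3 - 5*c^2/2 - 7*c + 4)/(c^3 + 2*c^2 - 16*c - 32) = (c - 1/2)/(c + 4)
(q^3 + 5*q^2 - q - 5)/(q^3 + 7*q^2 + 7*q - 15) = (q + 1)/(q + 3)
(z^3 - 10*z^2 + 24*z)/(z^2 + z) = (z^2 - 10*z + 24)/(z + 1)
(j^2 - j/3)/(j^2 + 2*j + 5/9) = 3*j*(3*j - 1)/(9*j^2 + 18*j + 5)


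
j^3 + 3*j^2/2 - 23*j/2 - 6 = (j - 3)*(j + 1/2)*(j + 4)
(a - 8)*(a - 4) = a^2 - 12*a + 32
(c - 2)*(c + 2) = c^2 - 4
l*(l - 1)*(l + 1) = l^3 - l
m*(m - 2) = m^2 - 2*m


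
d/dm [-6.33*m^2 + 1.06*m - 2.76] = 1.06 - 12.66*m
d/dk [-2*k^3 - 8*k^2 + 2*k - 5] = -6*k^2 - 16*k + 2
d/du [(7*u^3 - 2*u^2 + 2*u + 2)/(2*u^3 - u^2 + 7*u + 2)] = (-3*u^4 + 90*u^3 + 18*u^2 - 4*u - 10)/(4*u^6 - 4*u^5 + 29*u^4 - 6*u^3 + 45*u^2 + 28*u + 4)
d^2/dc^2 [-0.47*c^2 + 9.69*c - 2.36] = -0.940000000000000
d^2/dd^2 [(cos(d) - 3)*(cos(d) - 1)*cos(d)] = -15*cos(d)/4 + 8*cos(2*d) - 9*cos(3*d)/4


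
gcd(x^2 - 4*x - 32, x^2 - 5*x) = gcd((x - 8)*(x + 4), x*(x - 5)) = 1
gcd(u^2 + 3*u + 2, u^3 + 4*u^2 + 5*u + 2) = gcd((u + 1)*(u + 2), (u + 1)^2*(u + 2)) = u^2 + 3*u + 2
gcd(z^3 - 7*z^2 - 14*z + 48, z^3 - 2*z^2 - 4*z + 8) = z - 2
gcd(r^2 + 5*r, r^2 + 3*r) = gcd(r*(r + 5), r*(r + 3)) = r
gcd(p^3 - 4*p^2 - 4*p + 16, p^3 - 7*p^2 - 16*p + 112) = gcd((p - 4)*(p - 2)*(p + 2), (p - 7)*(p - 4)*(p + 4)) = p - 4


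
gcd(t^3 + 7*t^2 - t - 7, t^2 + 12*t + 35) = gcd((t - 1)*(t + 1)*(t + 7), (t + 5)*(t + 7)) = t + 7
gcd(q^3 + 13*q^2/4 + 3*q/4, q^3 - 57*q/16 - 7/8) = q + 1/4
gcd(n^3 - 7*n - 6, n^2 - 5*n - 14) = n + 2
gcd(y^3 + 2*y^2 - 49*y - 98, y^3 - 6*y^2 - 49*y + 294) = y^2 - 49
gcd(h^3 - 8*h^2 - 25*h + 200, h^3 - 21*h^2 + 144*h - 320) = h^2 - 13*h + 40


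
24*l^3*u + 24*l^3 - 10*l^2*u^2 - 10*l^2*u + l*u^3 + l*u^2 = (-6*l + u)*(-4*l + u)*(l*u + l)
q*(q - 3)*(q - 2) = q^3 - 5*q^2 + 6*q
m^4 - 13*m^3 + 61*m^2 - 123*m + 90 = (m - 5)*(m - 3)^2*(m - 2)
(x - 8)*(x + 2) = x^2 - 6*x - 16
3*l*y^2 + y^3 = y^2*(3*l + y)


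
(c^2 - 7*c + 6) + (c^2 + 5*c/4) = 2*c^2 - 23*c/4 + 6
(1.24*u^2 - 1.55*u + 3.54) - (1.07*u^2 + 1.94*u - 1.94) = 0.17*u^2 - 3.49*u + 5.48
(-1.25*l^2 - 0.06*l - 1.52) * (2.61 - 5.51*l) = 6.8875*l^3 - 2.9319*l^2 + 8.2186*l - 3.9672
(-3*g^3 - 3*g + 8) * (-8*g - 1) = 24*g^4 + 3*g^3 + 24*g^2 - 61*g - 8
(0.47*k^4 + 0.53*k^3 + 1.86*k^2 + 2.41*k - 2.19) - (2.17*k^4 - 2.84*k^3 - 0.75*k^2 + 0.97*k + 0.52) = -1.7*k^4 + 3.37*k^3 + 2.61*k^2 + 1.44*k - 2.71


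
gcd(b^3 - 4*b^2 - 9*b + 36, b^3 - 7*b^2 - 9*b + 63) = b^2 - 9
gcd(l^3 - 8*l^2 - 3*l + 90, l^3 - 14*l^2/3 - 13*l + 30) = l^2 - 3*l - 18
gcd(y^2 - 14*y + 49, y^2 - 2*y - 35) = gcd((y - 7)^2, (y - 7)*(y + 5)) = y - 7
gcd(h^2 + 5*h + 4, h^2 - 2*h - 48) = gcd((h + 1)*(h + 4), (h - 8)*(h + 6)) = 1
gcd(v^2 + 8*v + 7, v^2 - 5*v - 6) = v + 1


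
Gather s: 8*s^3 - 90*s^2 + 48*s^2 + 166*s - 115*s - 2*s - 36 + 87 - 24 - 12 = 8*s^3 - 42*s^2 + 49*s + 15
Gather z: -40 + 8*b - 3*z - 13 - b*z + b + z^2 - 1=9*b + z^2 + z*(-b - 3) - 54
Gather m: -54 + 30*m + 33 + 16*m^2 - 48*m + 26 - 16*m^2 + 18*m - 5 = 0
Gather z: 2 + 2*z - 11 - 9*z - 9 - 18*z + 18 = -25*z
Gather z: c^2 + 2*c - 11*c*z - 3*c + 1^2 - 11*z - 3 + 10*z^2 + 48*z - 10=c^2 - c + 10*z^2 + z*(37 - 11*c) - 12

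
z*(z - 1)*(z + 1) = z^3 - z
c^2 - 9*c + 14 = (c - 7)*(c - 2)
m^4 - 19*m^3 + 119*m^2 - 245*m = m*(m - 7)^2*(m - 5)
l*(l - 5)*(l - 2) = l^3 - 7*l^2 + 10*l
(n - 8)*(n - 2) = n^2 - 10*n + 16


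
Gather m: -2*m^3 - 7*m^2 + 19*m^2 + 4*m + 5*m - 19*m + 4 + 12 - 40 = -2*m^3 + 12*m^2 - 10*m - 24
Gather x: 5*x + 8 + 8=5*x + 16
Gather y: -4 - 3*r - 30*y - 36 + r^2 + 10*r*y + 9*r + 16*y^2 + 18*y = r^2 + 6*r + 16*y^2 + y*(10*r - 12) - 40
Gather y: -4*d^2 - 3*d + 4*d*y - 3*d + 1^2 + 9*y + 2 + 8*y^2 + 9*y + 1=-4*d^2 - 6*d + 8*y^2 + y*(4*d + 18) + 4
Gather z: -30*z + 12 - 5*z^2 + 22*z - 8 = -5*z^2 - 8*z + 4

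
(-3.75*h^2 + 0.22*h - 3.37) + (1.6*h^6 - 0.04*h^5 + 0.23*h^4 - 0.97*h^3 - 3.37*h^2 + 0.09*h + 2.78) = 1.6*h^6 - 0.04*h^5 + 0.23*h^4 - 0.97*h^3 - 7.12*h^2 + 0.31*h - 0.59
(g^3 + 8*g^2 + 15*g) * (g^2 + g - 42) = g^5 + 9*g^4 - 19*g^3 - 321*g^2 - 630*g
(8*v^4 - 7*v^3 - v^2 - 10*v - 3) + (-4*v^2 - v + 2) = 8*v^4 - 7*v^3 - 5*v^2 - 11*v - 1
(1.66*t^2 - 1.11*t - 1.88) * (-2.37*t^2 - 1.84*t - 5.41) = -3.9342*t^4 - 0.423699999999999*t^3 - 2.4826*t^2 + 9.4643*t + 10.1708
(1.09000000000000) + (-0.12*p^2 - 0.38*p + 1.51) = -0.12*p^2 - 0.38*p + 2.6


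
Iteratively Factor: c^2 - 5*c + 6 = (c - 2)*(c - 3)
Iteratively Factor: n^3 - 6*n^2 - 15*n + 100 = (n + 4)*(n^2 - 10*n + 25) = (n - 5)*(n + 4)*(n - 5)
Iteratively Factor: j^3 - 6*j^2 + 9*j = (j)*(j^2 - 6*j + 9) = j*(j - 3)*(j - 3)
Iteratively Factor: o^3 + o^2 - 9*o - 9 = (o + 1)*(o^2 - 9) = (o + 1)*(o + 3)*(o - 3)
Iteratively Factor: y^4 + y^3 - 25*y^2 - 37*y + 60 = (y - 5)*(y^3 + 6*y^2 + 5*y - 12) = (y - 5)*(y + 4)*(y^2 + 2*y - 3) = (y - 5)*(y + 3)*(y + 4)*(y - 1)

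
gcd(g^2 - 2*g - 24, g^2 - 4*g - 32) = g + 4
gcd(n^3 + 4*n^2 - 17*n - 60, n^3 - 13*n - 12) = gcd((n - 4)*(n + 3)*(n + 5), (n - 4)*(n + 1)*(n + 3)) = n^2 - n - 12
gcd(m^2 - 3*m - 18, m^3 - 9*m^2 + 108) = m^2 - 3*m - 18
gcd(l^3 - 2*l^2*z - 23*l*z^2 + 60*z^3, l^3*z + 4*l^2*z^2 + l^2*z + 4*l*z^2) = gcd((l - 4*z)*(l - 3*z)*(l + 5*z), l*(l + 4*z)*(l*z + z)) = 1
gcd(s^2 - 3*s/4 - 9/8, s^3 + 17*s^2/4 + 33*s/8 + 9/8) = s + 3/4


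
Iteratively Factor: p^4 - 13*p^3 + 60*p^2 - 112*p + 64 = (p - 4)*(p^3 - 9*p^2 + 24*p - 16) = (p - 4)*(p - 1)*(p^2 - 8*p + 16) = (p - 4)^2*(p - 1)*(p - 4)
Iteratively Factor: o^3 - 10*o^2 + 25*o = (o - 5)*(o^2 - 5*o) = o*(o - 5)*(o - 5)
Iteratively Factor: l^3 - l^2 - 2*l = (l - 2)*(l^2 + l) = (l - 2)*(l + 1)*(l)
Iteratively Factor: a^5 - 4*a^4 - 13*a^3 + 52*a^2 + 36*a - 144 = (a - 3)*(a^4 - a^3 - 16*a^2 + 4*a + 48) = (a - 4)*(a - 3)*(a^3 + 3*a^2 - 4*a - 12) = (a - 4)*(a - 3)*(a + 2)*(a^2 + a - 6) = (a - 4)*(a - 3)*(a + 2)*(a + 3)*(a - 2)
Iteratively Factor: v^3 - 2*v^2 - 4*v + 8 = (v + 2)*(v^2 - 4*v + 4) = (v - 2)*(v + 2)*(v - 2)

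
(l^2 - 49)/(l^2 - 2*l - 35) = (l + 7)/(l + 5)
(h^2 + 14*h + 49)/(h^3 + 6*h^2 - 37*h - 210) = (h + 7)/(h^2 - h - 30)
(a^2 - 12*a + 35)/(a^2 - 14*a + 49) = (a - 5)/(a - 7)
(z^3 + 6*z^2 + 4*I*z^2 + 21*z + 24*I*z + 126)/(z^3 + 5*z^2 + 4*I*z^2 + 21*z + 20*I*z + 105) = (z + 6)/(z + 5)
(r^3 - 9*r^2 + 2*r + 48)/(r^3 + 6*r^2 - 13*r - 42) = (r - 8)/(r + 7)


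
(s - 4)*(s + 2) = s^2 - 2*s - 8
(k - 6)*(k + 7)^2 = k^3 + 8*k^2 - 35*k - 294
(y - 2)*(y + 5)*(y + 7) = y^3 + 10*y^2 + 11*y - 70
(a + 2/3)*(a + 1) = a^2 + 5*a/3 + 2/3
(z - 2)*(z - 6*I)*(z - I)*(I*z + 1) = I*z^4 + 8*z^3 - 2*I*z^3 - 16*z^2 - 13*I*z^2 - 6*z + 26*I*z + 12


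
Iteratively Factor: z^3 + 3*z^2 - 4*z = (z + 4)*(z^2 - z) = (z - 1)*(z + 4)*(z)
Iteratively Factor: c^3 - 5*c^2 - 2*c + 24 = (c - 3)*(c^2 - 2*c - 8) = (c - 3)*(c + 2)*(c - 4)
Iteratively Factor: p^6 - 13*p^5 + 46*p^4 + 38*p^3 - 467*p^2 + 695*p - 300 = (p - 1)*(p^5 - 12*p^4 + 34*p^3 + 72*p^2 - 395*p + 300) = (p - 4)*(p - 1)*(p^4 - 8*p^3 + 2*p^2 + 80*p - 75) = (p - 5)*(p - 4)*(p - 1)*(p^3 - 3*p^2 - 13*p + 15) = (p - 5)^2*(p - 4)*(p - 1)*(p^2 + 2*p - 3) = (p - 5)^2*(p - 4)*(p - 1)*(p + 3)*(p - 1)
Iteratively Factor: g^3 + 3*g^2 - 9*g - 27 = (g - 3)*(g^2 + 6*g + 9) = (g - 3)*(g + 3)*(g + 3)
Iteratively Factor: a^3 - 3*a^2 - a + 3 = (a - 3)*(a^2 - 1) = (a - 3)*(a - 1)*(a + 1)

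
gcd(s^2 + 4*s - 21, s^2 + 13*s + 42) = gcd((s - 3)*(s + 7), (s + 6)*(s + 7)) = s + 7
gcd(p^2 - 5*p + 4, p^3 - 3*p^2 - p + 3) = p - 1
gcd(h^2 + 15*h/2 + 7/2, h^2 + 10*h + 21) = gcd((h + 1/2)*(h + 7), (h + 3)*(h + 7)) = h + 7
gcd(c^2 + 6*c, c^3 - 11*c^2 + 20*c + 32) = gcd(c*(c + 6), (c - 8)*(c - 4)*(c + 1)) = 1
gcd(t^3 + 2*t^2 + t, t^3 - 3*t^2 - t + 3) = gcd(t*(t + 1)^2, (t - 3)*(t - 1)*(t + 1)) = t + 1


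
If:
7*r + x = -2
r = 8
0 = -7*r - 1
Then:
No Solution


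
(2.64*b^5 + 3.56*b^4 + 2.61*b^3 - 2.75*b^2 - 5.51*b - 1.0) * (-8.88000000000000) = -23.4432*b^5 - 31.6128*b^4 - 23.1768*b^3 + 24.42*b^2 + 48.9288*b + 8.88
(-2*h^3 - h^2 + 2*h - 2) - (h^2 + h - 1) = -2*h^3 - 2*h^2 + h - 1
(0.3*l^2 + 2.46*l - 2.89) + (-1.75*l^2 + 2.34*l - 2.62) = -1.45*l^2 + 4.8*l - 5.51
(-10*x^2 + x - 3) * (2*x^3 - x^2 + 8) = -20*x^5 + 12*x^4 - 7*x^3 - 77*x^2 + 8*x - 24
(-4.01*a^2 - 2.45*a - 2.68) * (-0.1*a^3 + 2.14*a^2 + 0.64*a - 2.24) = 0.401*a^5 - 8.3364*a^4 - 7.5414*a^3 + 1.6792*a^2 + 3.7728*a + 6.0032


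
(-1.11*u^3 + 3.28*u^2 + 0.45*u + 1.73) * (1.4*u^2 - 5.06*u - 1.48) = -1.554*u^5 + 10.2086*u^4 - 14.324*u^3 - 4.7094*u^2 - 9.4198*u - 2.5604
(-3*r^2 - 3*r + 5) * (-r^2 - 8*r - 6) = 3*r^4 + 27*r^3 + 37*r^2 - 22*r - 30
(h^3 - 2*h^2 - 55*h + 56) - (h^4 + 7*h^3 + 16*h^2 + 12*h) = -h^4 - 6*h^3 - 18*h^2 - 67*h + 56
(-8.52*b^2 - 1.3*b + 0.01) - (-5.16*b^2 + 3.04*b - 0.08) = -3.36*b^2 - 4.34*b + 0.09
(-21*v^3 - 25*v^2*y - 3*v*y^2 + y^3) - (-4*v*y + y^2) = -21*v^3 - 25*v^2*y - 3*v*y^2 + 4*v*y + y^3 - y^2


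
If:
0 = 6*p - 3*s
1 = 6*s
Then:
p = 1/12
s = 1/6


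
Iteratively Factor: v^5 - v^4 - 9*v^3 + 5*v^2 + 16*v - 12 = (v - 1)*(v^4 - 9*v^2 - 4*v + 12) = (v - 1)^2*(v^3 + v^2 - 8*v - 12) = (v - 3)*(v - 1)^2*(v^2 + 4*v + 4) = (v - 3)*(v - 1)^2*(v + 2)*(v + 2)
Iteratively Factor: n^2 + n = (n + 1)*(n)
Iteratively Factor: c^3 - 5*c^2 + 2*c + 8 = (c - 4)*(c^2 - c - 2) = (c - 4)*(c - 2)*(c + 1)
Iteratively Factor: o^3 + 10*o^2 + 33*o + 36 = (o + 4)*(o^2 + 6*o + 9) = (o + 3)*(o + 4)*(o + 3)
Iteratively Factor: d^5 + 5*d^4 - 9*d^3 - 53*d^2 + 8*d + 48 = (d - 1)*(d^4 + 6*d^3 - 3*d^2 - 56*d - 48) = (d - 1)*(d + 1)*(d^3 + 5*d^2 - 8*d - 48) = (d - 1)*(d + 1)*(d + 4)*(d^2 + d - 12) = (d - 3)*(d - 1)*(d + 1)*(d + 4)*(d + 4)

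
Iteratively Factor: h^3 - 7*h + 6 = (h - 1)*(h^2 + h - 6) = (h - 1)*(h + 3)*(h - 2)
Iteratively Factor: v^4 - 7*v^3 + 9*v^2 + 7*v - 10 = (v - 2)*(v^3 - 5*v^2 - v + 5) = (v - 5)*(v - 2)*(v^2 - 1) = (v - 5)*(v - 2)*(v - 1)*(v + 1)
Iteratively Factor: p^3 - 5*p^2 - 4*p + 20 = (p - 2)*(p^2 - 3*p - 10) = (p - 2)*(p + 2)*(p - 5)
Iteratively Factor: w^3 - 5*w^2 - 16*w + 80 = (w - 5)*(w^2 - 16) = (w - 5)*(w - 4)*(w + 4)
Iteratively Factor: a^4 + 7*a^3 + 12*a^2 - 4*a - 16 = (a + 2)*(a^3 + 5*a^2 + 2*a - 8) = (a + 2)*(a + 4)*(a^2 + a - 2) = (a + 2)^2*(a + 4)*(a - 1)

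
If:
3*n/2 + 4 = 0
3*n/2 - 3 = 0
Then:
No Solution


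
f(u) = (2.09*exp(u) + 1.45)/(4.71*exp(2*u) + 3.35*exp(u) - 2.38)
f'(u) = (2.09*exp(u) + 1.45)*(-9.42*exp(2*u) - 3.35*exp(u))/(4.71*exp(2*u) + 3.35*exp(u) - 2.38)^2 + 2.09*exp(u)/(4.71*exp(2*u) + 3.35*exp(u) - 2.38) = (-(2.09*exp(u) + 1.45)*(9.42*exp(u) + 3.35) + 9.8439*exp(2*u) + 7.0015*exp(u) - 4.9742)*exp(u)/(4.71*exp(2*u) + 3.35*exp(u) - 2.38)^2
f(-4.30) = -0.63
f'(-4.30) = -0.02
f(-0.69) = 5.15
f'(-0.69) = -40.82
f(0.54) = 0.29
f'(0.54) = -0.36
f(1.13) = 0.15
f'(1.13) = -0.16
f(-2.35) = -0.82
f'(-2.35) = -0.26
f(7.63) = 0.00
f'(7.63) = -0.00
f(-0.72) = 6.73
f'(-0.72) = -68.15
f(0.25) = 0.43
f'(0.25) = -0.60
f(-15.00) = -0.61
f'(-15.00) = 0.00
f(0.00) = 0.62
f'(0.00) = -1.03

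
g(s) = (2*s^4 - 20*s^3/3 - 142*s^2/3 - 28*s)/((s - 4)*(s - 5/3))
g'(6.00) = 108.25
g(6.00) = -83.08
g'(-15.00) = -54.70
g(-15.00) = 358.48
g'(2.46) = 24.37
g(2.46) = 312.12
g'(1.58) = -10977.01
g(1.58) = -840.28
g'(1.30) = -561.12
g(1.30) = -126.59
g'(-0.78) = 2.39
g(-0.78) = -0.26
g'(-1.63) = 1.11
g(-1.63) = -2.00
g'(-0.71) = 2.29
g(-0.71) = -0.10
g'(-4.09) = -9.06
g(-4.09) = 7.27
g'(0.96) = -121.27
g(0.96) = -34.77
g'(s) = (8*s^3 - 20*s^2 - 284*s/3 - 28)/((s - 4)*(s - 5/3)) - (2*s^4 - 20*s^3/3 - 142*s^2/3 - 28*s)/((s - 4)*(s - 5/3)^2) - (2*s^4 - 20*s^3/3 - 142*s^2/3 - 28*s)/((s - 4)^2*(s - 5/3))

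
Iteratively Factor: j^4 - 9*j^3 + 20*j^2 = (j)*(j^3 - 9*j^2 + 20*j) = j*(j - 4)*(j^2 - 5*j) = j^2*(j - 4)*(j - 5)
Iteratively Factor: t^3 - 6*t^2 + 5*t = (t - 1)*(t^2 - 5*t) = (t - 5)*(t - 1)*(t)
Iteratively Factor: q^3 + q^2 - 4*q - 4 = (q + 1)*(q^2 - 4) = (q + 1)*(q + 2)*(q - 2)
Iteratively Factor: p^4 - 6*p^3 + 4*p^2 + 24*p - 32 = (p + 2)*(p^3 - 8*p^2 + 20*p - 16) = (p - 2)*(p + 2)*(p^2 - 6*p + 8) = (p - 2)^2*(p + 2)*(p - 4)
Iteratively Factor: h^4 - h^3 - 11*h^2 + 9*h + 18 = (h + 1)*(h^3 - 2*h^2 - 9*h + 18) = (h - 3)*(h + 1)*(h^2 + h - 6) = (h - 3)*(h - 2)*(h + 1)*(h + 3)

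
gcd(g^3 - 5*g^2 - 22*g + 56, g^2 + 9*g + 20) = g + 4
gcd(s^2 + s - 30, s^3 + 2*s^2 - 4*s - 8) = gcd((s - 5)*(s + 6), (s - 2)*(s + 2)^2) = 1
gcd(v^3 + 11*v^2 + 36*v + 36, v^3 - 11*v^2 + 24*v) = 1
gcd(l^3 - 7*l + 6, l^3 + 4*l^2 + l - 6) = l^2 + 2*l - 3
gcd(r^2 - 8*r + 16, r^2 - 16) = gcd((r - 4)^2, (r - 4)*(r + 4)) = r - 4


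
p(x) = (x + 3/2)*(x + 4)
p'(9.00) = 23.50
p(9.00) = 136.50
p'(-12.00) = -18.50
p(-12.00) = 84.00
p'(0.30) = 6.10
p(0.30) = 7.74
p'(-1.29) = 2.92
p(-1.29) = 0.57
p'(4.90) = 15.30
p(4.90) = 56.96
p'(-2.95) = -0.40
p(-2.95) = -1.52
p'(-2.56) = 0.38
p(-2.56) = -1.53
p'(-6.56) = -7.62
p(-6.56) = 12.95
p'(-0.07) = 5.36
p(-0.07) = 5.62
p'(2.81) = 11.12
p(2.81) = 29.35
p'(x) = 2*x + 11/2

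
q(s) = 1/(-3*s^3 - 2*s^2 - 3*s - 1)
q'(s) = (9*s^2 + 4*s + 3)/(-3*s^3 - 2*s^2 - 3*s - 1)^2 = (9*s^2 + 4*s + 3)/(3*s^3 + 2*s^2 + 3*s + 1)^2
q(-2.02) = 0.05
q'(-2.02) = 0.07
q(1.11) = -0.09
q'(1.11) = 0.16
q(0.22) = -0.56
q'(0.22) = 1.35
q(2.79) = -0.01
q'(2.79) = 0.01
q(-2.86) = 0.02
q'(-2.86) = 0.02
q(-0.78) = 0.65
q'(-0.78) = 2.24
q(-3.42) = 0.01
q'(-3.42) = 0.01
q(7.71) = -0.00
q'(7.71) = 0.00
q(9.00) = 0.00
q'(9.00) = 0.00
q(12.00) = 0.00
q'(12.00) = 0.00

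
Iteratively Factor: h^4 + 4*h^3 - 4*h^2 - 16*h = (h + 2)*(h^3 + 2*h^2 - 8*h) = (h + 2)*(h + 4)*(h^2 - 2*h) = h*(h + 2)*(h + 4)*(h - 2)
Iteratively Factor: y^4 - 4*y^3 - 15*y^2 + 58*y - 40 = (y - 1)*(y^3 - 3*y^2 - 18*y + 40) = (y - 2)*(y - 1)*(y^2 - y - 20) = (y - 5)*(y - 2)*(y - 1)*(y + 4)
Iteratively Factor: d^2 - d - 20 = (d + 4)*(d - 5)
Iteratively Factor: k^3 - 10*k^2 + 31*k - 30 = (k - 3)*(k^2 - 7*k + 10) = (k - 5)*(k - 3)*(k - 2)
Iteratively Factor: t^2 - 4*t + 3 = (t - 3)*(t - 1)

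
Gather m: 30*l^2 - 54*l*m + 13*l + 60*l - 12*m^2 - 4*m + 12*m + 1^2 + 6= 30*l^2 + 73*l - 12*m^2 + m*(8 - 54*l) + 7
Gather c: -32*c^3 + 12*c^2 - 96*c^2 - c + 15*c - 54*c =-32*c^3 - 84*c^2 - 40*c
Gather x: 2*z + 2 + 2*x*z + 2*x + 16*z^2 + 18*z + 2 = x*(2*z + 2) + 16*z^2 + 20*z + 4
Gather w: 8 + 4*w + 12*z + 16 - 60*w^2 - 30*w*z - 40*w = -60*w^2 + w*(-30*z - 36) + 12*z + 24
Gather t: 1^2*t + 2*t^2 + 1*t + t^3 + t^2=t^3 + 3*t^2 + 2*t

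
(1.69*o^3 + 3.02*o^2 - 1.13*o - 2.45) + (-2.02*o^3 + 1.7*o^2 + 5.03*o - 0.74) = -0.33*o^3 + 4.72*o^2 + 3.9*o - 3.19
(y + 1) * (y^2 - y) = y^3 - y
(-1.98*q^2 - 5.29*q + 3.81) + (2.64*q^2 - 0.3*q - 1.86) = 0.66*q^2 - 5.59*q + 1.95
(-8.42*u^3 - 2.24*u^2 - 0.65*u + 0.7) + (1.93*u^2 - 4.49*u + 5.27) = -8.42*u^3 - 0.31*u^2 - 5.14*u + 5.97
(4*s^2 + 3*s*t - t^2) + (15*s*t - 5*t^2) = 4*s^2 + 18*s*t - 6*t^2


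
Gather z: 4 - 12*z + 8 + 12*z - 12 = 0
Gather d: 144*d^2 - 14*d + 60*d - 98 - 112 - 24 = 144*d^2 + 46*d - 234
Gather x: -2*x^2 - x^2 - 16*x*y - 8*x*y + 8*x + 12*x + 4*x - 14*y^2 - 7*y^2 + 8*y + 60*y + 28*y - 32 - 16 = -3*x^2 + x*(24 - 24*y) - 21*y^2 + 96*y - 48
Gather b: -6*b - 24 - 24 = -6*b - 48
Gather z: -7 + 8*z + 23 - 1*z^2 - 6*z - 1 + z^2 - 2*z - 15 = 0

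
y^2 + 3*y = y*(y + 3)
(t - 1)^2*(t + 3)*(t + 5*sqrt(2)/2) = t^4 + t^3 + 5*sqrt(2)*t^3/2 - 5*t^2 + 5*sqrt(2)*t^2/2 - 25*sqrt(2)*t/2 + 3*t + 15*sqrt(2)/2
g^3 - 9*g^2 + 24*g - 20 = (g - 5)*(g - 2)^2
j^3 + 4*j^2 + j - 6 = (j - 1)*(j + 2)*(j + 3)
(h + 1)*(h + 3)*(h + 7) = h^3 + 11*h^2 + 31*h + 21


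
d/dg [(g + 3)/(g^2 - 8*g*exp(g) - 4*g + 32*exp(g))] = (g^2 - 8*g*exp(g) - 4*g + 2*(g + 3)*(4*g*exp(g) - g - 12*exp(g) + 2) + 32*exp(g))/(g^2 - 8*g*exp(g) - 4*g + 32*exp(g))^2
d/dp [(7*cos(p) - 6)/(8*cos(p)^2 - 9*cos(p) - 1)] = (56*cos(p)^2 - 96*cos(p) + 61)*sin(p)/(8*sin(p)^2 + 9*cos(p) - 7)^2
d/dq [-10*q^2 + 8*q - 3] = 8 - 20*q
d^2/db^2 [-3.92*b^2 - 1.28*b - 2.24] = -7.84000000000000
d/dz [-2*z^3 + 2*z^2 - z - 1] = -6*z^2 + 4*z - 1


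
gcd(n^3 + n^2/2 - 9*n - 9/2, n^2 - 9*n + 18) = n - 3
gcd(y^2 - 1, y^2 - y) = y - 1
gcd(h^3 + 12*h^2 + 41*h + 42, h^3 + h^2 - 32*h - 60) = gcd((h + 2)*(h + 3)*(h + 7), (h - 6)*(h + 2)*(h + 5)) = h + 2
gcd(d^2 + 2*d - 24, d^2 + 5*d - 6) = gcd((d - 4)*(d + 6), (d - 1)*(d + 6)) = d + 6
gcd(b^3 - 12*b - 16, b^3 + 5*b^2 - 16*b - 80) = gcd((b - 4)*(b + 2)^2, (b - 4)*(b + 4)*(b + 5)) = b - 4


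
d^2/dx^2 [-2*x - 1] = 0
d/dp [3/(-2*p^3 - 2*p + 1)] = 6*(3*p^2 + 1)/(2*p^3 + 2*p - 1)^2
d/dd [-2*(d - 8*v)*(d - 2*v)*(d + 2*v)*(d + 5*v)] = -8*d^3 + 18*d^2*v + 176*d*v^2 - 24*v^3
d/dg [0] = 0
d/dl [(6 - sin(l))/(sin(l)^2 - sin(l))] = (cos(l) - 12/tan(l) + 6*cos(l)/sin(l)^2)/(sin(l) - 1)^2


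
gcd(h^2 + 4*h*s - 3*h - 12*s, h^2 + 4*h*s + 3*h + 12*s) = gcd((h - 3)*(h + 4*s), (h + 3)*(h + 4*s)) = h + 4*s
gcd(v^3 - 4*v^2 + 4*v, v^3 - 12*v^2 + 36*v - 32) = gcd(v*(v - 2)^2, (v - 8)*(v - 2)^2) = v^2 - 4*v + 4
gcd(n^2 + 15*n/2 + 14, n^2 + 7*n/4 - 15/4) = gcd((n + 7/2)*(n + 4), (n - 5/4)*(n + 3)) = 1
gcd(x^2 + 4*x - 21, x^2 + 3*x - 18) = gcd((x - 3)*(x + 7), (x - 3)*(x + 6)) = x - 3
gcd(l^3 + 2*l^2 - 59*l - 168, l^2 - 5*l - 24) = l^2 - 5*l - 24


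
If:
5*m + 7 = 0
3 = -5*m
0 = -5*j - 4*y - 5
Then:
No Solution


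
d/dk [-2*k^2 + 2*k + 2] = 2 - 4*k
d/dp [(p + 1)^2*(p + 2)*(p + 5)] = 4*p^3 + 27*p^2 + 50*p + 27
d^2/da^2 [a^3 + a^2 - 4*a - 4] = 6*a + 2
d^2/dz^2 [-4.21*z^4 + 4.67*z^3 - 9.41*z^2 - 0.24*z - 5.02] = -50.52*z^2 + 28.02*z - 18.82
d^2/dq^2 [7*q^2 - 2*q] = 14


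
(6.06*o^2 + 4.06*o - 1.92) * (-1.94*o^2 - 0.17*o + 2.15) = -11.7564*o^4 - 8.9066*o^3 + 16.0636*o^2 + 9.0554*o - 4.128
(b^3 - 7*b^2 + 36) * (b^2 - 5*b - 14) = b^5 - 12*b^4 + 21*b^3 + 134*b^2 - 180*b - 504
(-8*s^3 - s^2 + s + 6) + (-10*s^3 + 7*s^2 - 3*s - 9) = -18*s^3 + 6*s^2 - 2*s - 3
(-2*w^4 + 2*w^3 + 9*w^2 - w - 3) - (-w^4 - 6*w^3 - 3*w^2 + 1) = -w^4 + 8*w^3 + 12*w^2 - w - 4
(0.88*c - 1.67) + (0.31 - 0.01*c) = 0.87*c - 1.36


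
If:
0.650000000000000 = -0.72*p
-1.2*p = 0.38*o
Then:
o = 2.85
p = -0.90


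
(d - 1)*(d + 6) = d^2 + 5*d - 6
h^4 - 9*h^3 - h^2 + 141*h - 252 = (h - 7)*(h - 3)^2*(h + 4)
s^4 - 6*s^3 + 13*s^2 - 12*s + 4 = (s - 2)^2*(s - 1)^2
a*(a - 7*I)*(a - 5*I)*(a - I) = a^4 - 13*I*a^3 - 47*a^2 + 35*I*a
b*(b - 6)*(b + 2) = b^3 - 4*b^2 - 12*b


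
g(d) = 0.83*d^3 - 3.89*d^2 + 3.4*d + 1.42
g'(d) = 2.49*d^2 - 7.78*d + 3.4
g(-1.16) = -9.05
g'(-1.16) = 15.78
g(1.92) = -0.52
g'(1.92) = -2.36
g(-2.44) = -42.09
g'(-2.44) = 37.21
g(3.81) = 3.81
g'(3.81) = 9.90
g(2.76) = -1.38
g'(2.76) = 0.90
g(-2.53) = -45.52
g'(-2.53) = 39.02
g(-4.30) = -151.12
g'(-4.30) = 82.89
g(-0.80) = -4.21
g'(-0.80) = 11.22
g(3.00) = -0.98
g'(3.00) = 2.47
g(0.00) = 1.42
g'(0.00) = 3.40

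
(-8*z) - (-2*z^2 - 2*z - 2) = 2*z^2 - 6*z + 2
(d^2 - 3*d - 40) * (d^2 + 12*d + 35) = d^4 + 9*d^3 - 41*d^2 - 585*d - 1400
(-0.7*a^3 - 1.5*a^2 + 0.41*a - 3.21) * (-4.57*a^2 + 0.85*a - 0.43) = 3.199*a^5 + 6.26*a^4 - 2.8477*a^3 + 15.6632*a^2 - 2.9048*a + 1.3803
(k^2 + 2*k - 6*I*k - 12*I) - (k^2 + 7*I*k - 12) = 2*k - 13*I*k + 12 - 12*I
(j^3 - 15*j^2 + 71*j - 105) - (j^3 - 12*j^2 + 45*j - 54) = -3*j^2 + 26*j - 51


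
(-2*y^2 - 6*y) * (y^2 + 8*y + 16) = -2*y^4 - 22*y^3 - 80*y^2 - 96*y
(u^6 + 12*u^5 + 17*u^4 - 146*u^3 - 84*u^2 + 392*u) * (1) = u^6 + 12*u^5 + 17*u^4 - 146*u^3 - 84*u^2 + 392*u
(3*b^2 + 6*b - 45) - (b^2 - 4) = 2*b^2 + 6*b - 41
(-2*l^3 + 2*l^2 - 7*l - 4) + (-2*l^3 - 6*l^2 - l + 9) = -4*l^3 - 4*l^2 - 8*l + 5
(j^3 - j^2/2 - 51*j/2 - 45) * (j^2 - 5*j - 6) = j^5 - 11*j^4/2 - 29*j^3 + 171*j^2/2 + 378*j + 270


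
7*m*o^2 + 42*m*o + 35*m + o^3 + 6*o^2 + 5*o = (7*m + o)*(o + 1)*(o + 5)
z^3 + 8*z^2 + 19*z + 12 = (z + 1)*(z + 3)*(z + 4)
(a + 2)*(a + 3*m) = a^2 + 3*a*m + 2*a + 6*m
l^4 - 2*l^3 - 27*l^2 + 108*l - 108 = (l - 3)^2*(l - 2)*(l + 6)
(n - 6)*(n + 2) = n^2 - 4*n - 12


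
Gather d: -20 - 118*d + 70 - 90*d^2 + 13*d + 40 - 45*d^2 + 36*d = -135*d^2 - 69*d + 90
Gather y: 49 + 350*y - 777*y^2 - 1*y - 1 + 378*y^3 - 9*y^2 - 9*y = 378*y^3 - 786*y^2 + 340*y + 48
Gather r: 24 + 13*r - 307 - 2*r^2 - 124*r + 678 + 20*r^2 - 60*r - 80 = 18*r^2 - 171*r + 315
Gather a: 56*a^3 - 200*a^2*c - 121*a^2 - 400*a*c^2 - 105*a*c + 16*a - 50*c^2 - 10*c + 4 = 56*a^3 + a^2*(-200*c - 121) + a*(-400*c^2 - 105*c + 16) - 50*c^2 - 10*c + 4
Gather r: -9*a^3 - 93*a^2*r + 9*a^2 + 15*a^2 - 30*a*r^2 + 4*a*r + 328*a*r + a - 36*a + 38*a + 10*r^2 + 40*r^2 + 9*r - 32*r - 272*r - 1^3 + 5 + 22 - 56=-9*a^3 + 24*a^2 + 3*a + r^2*(50 - 30*a) + r*(-93*a^2 + 332*a - 295) - 30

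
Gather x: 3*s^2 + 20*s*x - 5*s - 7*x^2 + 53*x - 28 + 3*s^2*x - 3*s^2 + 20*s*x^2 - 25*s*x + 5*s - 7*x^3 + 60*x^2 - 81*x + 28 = -7*x^3 + x^2*(20*s + 53) + x*(3*s^2 - 5*s - 28)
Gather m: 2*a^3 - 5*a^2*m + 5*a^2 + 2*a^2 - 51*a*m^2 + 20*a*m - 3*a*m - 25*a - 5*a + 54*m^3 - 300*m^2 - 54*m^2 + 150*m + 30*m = 2*a^3 + 7*a^2 - 30*a + 54*m^3 + m^2*(-51*a - 354) + m*(-5*a^2 + 17*a + 180)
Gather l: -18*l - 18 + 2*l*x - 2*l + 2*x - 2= l*(2*x - 20) + 2*x - 20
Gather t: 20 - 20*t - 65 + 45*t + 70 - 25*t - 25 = 0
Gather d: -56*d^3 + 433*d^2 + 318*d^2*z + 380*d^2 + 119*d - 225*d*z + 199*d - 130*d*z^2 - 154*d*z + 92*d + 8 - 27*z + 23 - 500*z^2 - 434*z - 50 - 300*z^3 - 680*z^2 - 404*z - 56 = -56*d^3 + d^2*(318*z + 813) + d*(-130*z^2 - 379*z + 410) - 300*z^3 - 1180*z^2 - 865*z - 75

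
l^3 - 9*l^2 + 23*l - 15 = (l - 5)*(l - 3)*(l - 1)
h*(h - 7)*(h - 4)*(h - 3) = h^4 - 14*h^3 + 61*h^2 - 84*h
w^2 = w^2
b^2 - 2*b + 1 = (b - 1)^2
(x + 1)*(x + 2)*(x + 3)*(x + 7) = x^4 + 13*x^3 + 53*x^2 + 83*x + 42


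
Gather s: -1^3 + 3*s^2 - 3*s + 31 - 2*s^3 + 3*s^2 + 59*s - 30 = -2*s^3 + 6*s^2 + 56*s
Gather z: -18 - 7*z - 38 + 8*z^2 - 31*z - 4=8*z^2 - 38*z - 60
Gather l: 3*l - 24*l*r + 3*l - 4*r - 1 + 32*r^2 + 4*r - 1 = l*(6 - 24*r) + 32*r^2 - 2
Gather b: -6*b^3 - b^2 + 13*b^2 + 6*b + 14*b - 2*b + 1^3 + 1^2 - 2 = -6*b^3 + 12*b^2 + 18*b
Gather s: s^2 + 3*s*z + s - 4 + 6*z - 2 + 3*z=s^2 + s*(3*z + 1) + 9*z - 6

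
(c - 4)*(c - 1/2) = c^2 - 9*c/2 + 2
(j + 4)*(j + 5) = j^2 + 9*j + 20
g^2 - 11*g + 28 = (g - 7)*(g - 4)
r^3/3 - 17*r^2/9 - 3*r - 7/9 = (r/3 + 1/3)*(r - 7)*(r + 1/3)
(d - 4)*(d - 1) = d^2 - 5*d + 4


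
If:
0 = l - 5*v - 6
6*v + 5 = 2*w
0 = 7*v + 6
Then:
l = 12/7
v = -6/7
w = -1/14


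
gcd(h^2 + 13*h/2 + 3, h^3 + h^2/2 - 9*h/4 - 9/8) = h + 1/2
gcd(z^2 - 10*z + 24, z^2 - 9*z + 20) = z - 4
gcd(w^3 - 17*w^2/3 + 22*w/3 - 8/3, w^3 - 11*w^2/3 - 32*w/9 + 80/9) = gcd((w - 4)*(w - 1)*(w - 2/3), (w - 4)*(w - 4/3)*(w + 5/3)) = w - 4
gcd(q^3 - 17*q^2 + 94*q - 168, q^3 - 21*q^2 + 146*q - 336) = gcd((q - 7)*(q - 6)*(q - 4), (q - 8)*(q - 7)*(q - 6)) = q^2 - 13*q + 42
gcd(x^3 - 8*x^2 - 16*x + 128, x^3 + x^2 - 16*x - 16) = x^2 - 16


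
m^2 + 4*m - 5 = (m - 1)*(m + 5)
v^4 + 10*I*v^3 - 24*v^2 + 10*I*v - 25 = (v - I)*(v + I)*(v + 5*I)^2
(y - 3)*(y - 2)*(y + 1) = y^3 - 4*y^2 + y + 6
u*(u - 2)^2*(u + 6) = u^4 + 2*u^3 - 20*u^2 + 24*u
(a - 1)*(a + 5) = a^2 + 4*a - 5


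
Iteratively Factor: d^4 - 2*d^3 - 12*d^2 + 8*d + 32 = (d - 2)*(d^3 - 12*d - 16) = (d - 4)*(d - 2)*(d^2 + 4*d + 4) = (d - 4)*(d - 2)*(d + 2)*(d + 2)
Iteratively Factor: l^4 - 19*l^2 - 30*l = (l + 3)*(l^3 - 3*l^2 - 10*l) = (l + 2)*(l + 3)*(l^2 - 5*l) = l*(l + 2)*(l + 3)*(l - 5)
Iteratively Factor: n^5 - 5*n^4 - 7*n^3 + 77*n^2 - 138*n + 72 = (n - 3)*(n^4 - 2*n^3 - 13*n^2 + 38*n - 24) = (n - 3)^2*(n^3 + n^2 - 10*n + 8) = (n - 3)^2*(n + 4)*(n^2 - 3*n + 2) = (n - 3)^2*(n - 1)*(n + 4)*(n - 2)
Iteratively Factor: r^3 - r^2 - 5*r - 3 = (r + 1)*(r^2 - 2*r - 3) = (r + 1)^2*(r - 3)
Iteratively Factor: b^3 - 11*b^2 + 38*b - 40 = (b - 4)*(b^2 - 7*b + 10) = (b - 5)*(b - 4)*(b - 2)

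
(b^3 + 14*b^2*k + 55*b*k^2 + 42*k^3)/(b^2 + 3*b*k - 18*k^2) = (b^2 + 8*b*k + 7*k^2)/(b - 3*k)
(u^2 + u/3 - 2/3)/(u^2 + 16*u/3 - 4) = (u + 1)/(u + 6)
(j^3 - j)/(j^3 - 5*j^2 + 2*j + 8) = j*(j - 1)/(j^2 - 6*j + 8)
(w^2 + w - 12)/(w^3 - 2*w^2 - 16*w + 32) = (w - 3)/(w^2 - 6*w + 8)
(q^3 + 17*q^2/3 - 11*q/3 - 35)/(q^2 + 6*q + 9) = (3*q^2 + 8*q - 35)/(3*(q + 3))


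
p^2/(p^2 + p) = p/(p + 1)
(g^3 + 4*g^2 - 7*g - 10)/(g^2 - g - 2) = g + 5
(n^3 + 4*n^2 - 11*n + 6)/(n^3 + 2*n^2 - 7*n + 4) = (n + 6)/(n + 4)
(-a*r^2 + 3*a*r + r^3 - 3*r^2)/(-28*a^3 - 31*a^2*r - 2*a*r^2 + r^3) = r*(a*r - 3*a - r^2 + 3*r)/(28*a^3 + 31*a^2*r + 2*a*r^2 - r^3)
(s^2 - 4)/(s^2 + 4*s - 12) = (s + 2)/(s + 6)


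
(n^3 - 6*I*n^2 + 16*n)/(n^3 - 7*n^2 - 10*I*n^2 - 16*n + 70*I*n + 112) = n*(n + 2*I)/(n^2 - n*(7 + 2*I) + 14*I)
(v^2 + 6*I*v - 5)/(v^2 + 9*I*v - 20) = (v + I)/(v + 4*I)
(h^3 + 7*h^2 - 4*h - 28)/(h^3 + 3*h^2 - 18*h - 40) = (h^2 + 5*h - 14)/(h^2 + h - 20)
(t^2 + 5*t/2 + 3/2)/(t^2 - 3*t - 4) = (t + 3/2)/(t - 4)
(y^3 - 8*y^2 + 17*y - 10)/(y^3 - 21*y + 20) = (y^2 - 7*y + 10)/(y^2 + y - 20)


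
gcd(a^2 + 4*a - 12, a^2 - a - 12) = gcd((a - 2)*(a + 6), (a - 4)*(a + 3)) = 1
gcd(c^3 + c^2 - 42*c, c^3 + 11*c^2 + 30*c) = c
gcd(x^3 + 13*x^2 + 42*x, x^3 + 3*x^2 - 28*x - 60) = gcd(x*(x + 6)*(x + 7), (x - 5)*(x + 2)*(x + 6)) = x + 6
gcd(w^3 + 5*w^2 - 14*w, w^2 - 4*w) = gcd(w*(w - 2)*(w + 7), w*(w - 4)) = w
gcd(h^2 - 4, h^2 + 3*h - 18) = 1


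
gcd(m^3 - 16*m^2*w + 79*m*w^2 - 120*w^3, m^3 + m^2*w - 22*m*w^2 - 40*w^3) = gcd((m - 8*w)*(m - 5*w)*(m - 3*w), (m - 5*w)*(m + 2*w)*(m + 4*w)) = -m + 5*w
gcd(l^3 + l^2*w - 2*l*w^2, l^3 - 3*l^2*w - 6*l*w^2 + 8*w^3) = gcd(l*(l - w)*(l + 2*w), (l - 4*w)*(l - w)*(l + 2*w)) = -l^2 - l*w + 2*w^2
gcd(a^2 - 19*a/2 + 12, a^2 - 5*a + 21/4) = a - 3/2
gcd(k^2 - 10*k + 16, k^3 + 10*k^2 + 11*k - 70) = k - 2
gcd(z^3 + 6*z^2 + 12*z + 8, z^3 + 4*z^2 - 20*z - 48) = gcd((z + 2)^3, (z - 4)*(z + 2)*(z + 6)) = z + 2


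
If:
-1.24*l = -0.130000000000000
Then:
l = 0.10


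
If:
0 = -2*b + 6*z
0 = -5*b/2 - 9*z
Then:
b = 0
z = 0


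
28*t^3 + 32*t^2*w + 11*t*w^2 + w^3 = (2*t + w)^2*(7*t + w)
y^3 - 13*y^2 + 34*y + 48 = (y - 8)*(y - 6)*(y + 1)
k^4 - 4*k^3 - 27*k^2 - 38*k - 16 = (k - 8)*(k + 1)^2*(k + 2)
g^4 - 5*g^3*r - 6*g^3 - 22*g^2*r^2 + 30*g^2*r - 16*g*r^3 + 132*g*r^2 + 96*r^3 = (g - 6)*(g - 8*r)*(g + r)*(g + 2*r)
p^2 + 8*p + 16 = (p + 4)^2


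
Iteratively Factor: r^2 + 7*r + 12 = (r + 3)*(r + 4)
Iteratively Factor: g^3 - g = (g)*(g^2 - 1) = g*(g + 1)*(g - 1)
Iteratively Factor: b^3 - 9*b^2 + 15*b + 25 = (b - 5)*(b^2 - 4*b - 5) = (b - 5)^2*(b + 1)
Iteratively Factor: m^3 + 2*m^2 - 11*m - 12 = (m + 4)*(m^2 - 2*m - 3) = (m - 3)*(m + 4)*(m + 1)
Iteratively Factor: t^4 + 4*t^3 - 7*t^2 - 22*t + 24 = (t + 4)*(t^3 - 7*t + 6) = (t + 3)*(t + 4)*(t^2 - 3*t + 2) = (t - 2)*(t + 3)*(t + 4)*(t - 1)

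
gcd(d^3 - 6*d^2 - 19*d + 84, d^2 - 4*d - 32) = d + 4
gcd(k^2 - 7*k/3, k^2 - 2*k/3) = k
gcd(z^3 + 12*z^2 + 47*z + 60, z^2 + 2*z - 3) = z + 3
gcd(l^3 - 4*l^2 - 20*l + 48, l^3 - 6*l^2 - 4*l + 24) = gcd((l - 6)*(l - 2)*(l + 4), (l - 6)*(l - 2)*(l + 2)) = l^2 - 8*l + 12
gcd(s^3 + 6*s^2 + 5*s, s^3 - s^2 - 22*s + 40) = s + 5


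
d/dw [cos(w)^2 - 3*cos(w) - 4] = (3 - 2*cos(w))*sin(w)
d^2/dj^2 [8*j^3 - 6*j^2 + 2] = 48*j - 12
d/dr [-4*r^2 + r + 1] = 1 - 8*r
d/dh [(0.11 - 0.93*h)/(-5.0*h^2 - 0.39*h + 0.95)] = (-4.65*h^2 + 1.1*h - 0.8406)/(25.0*h^4 + 3.9*h^3 - 9.3479*h^2 - 0.741*h + 0.9025)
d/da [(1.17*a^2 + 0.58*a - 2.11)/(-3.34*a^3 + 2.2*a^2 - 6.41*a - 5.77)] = (3.9078*a^4 + 3.8744*a^3 - 29.9179*a^2 - 4.2178*a - 16.8717)/(11.1556*a^6 - 14.696*a^5 + 47.6588*a^4 + 10.3396*a^3 + 15.7001*a^2 + 73.9714*a + 33.2929)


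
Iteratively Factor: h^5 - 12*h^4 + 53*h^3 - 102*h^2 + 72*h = (h - 4)*(h^4 - 8*h^3 + 21*h^2 - 18*h) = (h - 4)*(h - 3)*(h^3 - 5*h^2 + 6*h) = (h - 4)*(h - 3)^2*(h^2 - 2*h) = (h - 4)*(h - 3)^2*(h - 2)*(h)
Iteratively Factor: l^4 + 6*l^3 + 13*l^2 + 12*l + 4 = (l + 2)*(l^3 + 4*l^2 + 5*l + 2) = (l + 1)*(l + 2)*(l^2 + 3*l + 2) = (l + 1)^2*(l + 2)*(l + 2)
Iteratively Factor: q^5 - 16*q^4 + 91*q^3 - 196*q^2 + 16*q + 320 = (q - 4)*(q^4 - 12*q^3 + 43*q^2 - 24*q - 80) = (q - 4)^2*(q^3 - 8*q^2 + 11*q + 20) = (q - 4)^2*(q + 1)*(q^2 - 9*q + 20) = (q - 5)*(q - 4)^2*(q + 1)*(q - 4)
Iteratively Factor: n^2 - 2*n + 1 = (n - 1)*(n - 1)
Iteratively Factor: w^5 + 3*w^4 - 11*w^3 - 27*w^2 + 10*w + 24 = (w + 2)*(w^4 + w^3 - 13*w^2 - w + 12) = (w - 3)*(w + 2)*(w^3 + 4*w^2 - w - 4) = (w - 3)*(w + 2)*(w + 4)*(w^2 - 1) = (w - 3)*(w - 1)*(w + 2)*(w + 4)*(w + 1)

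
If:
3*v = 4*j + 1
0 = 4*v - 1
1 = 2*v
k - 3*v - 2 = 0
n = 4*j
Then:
No Solution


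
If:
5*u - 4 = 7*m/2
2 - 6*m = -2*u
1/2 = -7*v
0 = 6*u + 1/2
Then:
No Solution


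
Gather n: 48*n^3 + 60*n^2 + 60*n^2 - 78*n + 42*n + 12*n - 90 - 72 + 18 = 48*n^3 + 120*n^2 - 24*n - 144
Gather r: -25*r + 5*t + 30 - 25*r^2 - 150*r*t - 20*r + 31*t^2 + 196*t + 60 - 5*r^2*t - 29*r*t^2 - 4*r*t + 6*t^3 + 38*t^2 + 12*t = r^2*(-5*t - 25) + r*(-29*t^2 - 154*t - 45) + 6*t^3 + 69*t^2 + 213*t + 90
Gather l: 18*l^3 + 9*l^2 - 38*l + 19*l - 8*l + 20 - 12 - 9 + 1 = 18*l^3 + 9*l^2 - 27*l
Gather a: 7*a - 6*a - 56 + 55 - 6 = a - 7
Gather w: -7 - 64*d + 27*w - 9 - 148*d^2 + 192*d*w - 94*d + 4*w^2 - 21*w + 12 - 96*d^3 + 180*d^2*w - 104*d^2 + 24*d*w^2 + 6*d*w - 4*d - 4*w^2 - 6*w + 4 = -96*d^3 - 252*d^2 + 24*d*w^2 - 162*d + w*(180*d^2 + 198*d)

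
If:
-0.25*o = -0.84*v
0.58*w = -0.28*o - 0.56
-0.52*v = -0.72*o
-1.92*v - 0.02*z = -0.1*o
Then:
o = 0.00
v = 0.00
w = -0.97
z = 0.00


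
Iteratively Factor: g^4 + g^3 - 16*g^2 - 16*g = (g + 1)*(g^3 - 16*g) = (g + 1)*(g + 4)*(g^2 - 4*g) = (g - 4)*(g + 1)*(g + 4)*(g)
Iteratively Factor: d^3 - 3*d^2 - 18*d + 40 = (d + 4)*(d^2 - 7*d + 10) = (d - 5)*(d + 4)*(d - 2)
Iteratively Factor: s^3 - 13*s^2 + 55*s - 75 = (s - 5)*(s^2 - 8*s + 15) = (s - 5)*(s - 3)*(s - 5)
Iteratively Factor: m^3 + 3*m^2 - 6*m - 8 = (m - 2)*(m^2 + 5*m + 4) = (m - 2)*(m + 4)*(m + 1)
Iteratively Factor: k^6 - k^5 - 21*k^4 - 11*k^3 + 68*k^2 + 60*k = (k)*(k^5 - k^4 - 21*k^3 - 11*k^2 + 68*k + 60) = k*(k + 3)*(k^4 - 4*k^3 - 9*k^2 + 16*k + 20) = k*(k + 2)*(k + 3)*(k^3 - 6*k^2 + 3*k + 10) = k*(k - 5)*(k + 2)*(k + 3)*(k^2 - k - 2) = k*(k - 5)*(k + 1)*(k + 2)*(k + 3)*(k - 2)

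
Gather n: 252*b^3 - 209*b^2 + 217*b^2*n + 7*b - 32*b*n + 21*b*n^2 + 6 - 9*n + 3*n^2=252*b^3 - 209*b^2 + 7*b + n^2*(21*b + 3) + n*(217*b^2 - 32*b - 9) + 6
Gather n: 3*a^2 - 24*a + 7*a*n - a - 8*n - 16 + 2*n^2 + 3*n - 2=3*a^2 - 25*a + 2*n^2 + n*(7*a - 5) - 18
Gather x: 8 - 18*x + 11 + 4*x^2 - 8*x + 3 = 4*x^2 - 26*x + 22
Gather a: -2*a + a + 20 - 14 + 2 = 8 - a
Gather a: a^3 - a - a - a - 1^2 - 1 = a^3 - 3*a - 2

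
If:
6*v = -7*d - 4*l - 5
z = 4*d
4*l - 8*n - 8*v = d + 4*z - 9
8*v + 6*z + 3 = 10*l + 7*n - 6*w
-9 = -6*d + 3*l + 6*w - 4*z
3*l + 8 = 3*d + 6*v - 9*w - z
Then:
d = 1267/19119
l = -16955/19119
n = 49339/57357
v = -18322/57357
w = -46666/57357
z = 5068/19119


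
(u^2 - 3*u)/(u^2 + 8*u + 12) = u*(u - 3)/(u^2 + 8*u + 12)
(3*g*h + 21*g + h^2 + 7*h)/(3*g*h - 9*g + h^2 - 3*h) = (h + 7)/(h - 3)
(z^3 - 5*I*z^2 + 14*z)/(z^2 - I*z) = (z^2 - 5*I*z + 14)/(z - I)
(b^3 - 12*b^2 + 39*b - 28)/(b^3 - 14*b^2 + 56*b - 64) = (b^2 - 8*b + 7)/(b^2 - 10*b + 16)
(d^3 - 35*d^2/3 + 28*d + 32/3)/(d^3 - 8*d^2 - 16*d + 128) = (d + 1/3)/(d + 4)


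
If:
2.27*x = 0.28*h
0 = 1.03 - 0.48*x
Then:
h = 17.40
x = 2.15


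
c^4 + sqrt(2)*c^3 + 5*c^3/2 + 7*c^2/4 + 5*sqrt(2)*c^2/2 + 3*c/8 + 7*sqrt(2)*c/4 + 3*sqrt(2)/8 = (c + 1/2)^2*(c + 3/2)*(c + sqrt(2))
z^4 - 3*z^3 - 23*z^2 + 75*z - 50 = (z - 5)*(z - 2)*(z - 1)*(z + 5)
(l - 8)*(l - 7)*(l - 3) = l^3 - 18*l^2 + 101*l - 168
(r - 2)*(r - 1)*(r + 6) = r^3 + 3*r^2 - 16*r + 12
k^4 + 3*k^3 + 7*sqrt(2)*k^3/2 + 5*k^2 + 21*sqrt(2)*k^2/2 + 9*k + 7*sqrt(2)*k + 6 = (k + 1)*(k + 2)*(k + sqrt(2)/2)*(k + 3*sqrt(2))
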